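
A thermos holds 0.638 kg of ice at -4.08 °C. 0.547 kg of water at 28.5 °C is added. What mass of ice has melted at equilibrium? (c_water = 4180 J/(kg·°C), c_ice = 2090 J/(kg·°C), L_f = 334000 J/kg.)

m_melted ≈ 0.179 kg

Heat available from the water dropping to 0 °C: 0.547×4180×28.5 = 65164 J.
Of that, 0.638×2090×4.08 = 5440.4 J goes to bring the ice to 0 °C, leaving 59724 J.
Melting all 0.638 kg of ice would need 0.638×334000 = 213092 J.
Since 59724 < 213092 J, not all the ice melts; equilibrium is at 0 °C.
m_melted×334000 = 59724  ⇒  m_melted ≈ 0.1788 kg.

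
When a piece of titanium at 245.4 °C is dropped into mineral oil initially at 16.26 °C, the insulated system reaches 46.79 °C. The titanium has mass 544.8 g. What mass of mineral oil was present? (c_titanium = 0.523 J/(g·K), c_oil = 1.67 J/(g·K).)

m ≈ 1110 g

Heat lost by the titanium = heat gained by the oil:
544.8×0.523×(245.4 − 46.79) = m×1.67×(46.79 − 16.26)
50.99 m = 56590  ⇒  m ≈ 1110 g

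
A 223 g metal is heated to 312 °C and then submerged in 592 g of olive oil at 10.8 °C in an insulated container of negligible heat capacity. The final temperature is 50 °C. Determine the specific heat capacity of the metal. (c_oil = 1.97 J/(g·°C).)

Conservation of energy gives ΣQ = 0:
223×c×(50 − 312) + 592×1.97×(50 − 10.8) = 0
-58426 c = -45717
c = -45717/-58426 ≈ 0.7825 J/(g·°C)

c ≈ 0.782 J/(g·°C)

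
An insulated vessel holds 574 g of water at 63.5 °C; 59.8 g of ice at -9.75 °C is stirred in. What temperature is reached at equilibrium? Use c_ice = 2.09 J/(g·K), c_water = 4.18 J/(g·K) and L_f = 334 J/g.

Conservation of energy gives ΣQ = 0:
warm ice to 0 °C: 59.8×2.09×(0 − (-9.75)) = 1218.6; latent heat to melt: 59.8×334 = 19973; warm the meltwater: 249.96 T; water: 2399.3(T − 63.5)
2649.3 T = 152357 − 21192 = 131165
T ≈ 49.51 °C. Since T > 0 °C, the all-ice-melts assumption holds.

T_f ≈ 49.5 °C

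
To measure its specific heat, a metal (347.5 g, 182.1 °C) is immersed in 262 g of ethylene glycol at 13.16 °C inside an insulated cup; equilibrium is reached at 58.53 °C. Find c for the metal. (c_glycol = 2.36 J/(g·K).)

c ≈ 0.653 J/(g·K)

Heat gained plus heat lost sum to zero:
347.5×c×(58.53 − 182.1) + 262×2.36×(58.53 − 13.16) = 0
-42941 c = -28053
c = -28053/-42941 ≈ 0.6533 J/(g·K)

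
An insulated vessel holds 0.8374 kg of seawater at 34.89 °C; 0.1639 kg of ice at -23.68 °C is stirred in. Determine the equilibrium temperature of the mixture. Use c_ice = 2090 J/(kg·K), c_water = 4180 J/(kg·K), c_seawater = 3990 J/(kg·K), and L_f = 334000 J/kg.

Let T be the final temperature. ΣQ_i = 0:
warm ice to 0 °C: 0.1639×2090×(0 − (-23.68)) = 8111.6; melt ice: 0.1639×334000 = 54743; warm the meltwater: 685.1 T; seawater cools: 0.8374×3990×(T − 34.89) = 3341.2(T − 34.89)
4026.3 T = 116575 − 62854 = 53721
T ≈ 13.34 °C (positive, so assuming full melt was valid).

T_f ≈ 13.3 °C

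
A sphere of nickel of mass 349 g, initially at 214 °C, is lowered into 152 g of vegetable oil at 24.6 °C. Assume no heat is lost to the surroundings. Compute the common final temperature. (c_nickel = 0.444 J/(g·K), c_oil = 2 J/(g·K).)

T_f ≈ 88.5 °C

Conservation of energy gives ΣQ = 0:
349×0.444×(T − 214) + 152×2×(T − 24.6) = 0
154.96(T − 214) + 304(T − 24.6) = 0
458.96 T = 40639
T = 40639/458.96 ≈ 88.55 °C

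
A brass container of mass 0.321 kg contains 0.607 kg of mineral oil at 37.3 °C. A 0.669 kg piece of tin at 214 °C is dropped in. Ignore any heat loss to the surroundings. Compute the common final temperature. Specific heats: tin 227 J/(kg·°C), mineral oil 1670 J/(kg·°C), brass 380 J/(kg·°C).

T_f ≈ 58.1 °C

Let T be the final temperature. ΣQ_i = 0:
0.669·227·(T − 214) + 0.607·1670·(T − 37.3) + 0.321·380·(T − 37.3) = 0
151.86(T − 214) + 1013.7(T − 37.3) + 121.98(T − 37.3) = 0
1287.5 T = 74859
T ≈ 58.14 °C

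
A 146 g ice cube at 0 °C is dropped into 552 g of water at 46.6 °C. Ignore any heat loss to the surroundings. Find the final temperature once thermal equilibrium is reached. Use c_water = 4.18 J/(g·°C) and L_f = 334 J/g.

Setting the total heat transfer to zero:
latent heat to melt: 146·334 = 48764; meltwater 0→T: 146·4.18·T = 610.28 T; water cools: 552·4.18·(T − 46.6) = 2307.4(T − 46.6)
2917.6 T = 107523 − 48764 = 58759
T ≈ 20.14 °C — above 0 °C, consistent with complete melting.

T_f ≈ 20.1 °C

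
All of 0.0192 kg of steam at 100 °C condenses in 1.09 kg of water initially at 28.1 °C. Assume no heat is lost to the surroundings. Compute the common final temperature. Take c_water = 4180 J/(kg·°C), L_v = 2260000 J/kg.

Let T be the final temperature. ΣQ_i = 0:
latent heat released on condensation: 0.0192·2260000 = 43392; condensate cools 100→T: 0.0192·4180·(T − 100) = 80.26(T − 100); water warms: 1.09·4180·(T − 28.1) = 4556.2(T − 28.1)
4636.5 T = 43392 + 8025.6 + 128029 = 179447
T ≈ 38.70 °C, under the boiling point, so the assumption holds.

T_f ≈ 38.7 °C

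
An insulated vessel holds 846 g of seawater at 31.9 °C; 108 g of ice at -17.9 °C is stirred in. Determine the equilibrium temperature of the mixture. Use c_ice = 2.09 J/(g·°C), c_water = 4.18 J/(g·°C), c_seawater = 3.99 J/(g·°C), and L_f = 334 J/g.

T_f ≈ 17.7 °C

Energy balance with sensible and latent terms:
warm ice to 0 °C: 108×2.09×(0 − (-17.9)) = 4040.4; latent heat to melt: 108×334 = 36072; meltwater 0→T: 108×4.18×T = 451.44 T; seawater: 3375.5(T − 31.9)
3827 T = 107680 − 40112 = 67567
T ≈ 17.66 °C (positive, so assuming full melt was valid).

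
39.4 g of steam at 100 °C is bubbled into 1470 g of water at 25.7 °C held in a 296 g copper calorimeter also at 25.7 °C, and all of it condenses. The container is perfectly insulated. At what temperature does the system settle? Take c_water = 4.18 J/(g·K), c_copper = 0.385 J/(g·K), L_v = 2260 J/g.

Net heat exchanged in the isolated system is zero:
latent heat released on condensation: 39.4×2260 = 89044; condensate cools 100→T: 39.4×4.18×(T − 100) = 164.69(T − 100); original water: 6144.6(T − 25.7); cup: 113.96(T − 25.7)
6423.3 T = 89044 + 16469 + 160845 = 266358
T ≈ 41.47 °C, under the boiling point, so the assumption holds.

T_f ≈ 41.5 °C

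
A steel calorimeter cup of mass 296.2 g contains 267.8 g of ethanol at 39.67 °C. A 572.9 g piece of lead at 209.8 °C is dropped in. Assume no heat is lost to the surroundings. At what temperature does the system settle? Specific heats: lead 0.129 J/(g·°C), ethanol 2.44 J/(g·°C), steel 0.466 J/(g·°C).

T_f is the heat-capacity-weighted average of the initial temperatures:
T_f = (73.9×209.8 + 653.43×39.67 + 138.03×39.67) / (73.9 + 653.43 + 138.03)
    = 46902 / 865.37 ≈ 54.20 °C

T_f ≈ 54.2 °C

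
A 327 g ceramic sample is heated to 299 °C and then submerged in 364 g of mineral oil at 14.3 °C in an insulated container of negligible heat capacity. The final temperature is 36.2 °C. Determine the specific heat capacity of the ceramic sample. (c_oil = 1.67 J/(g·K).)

c ≈ 0.155 J/(g·K)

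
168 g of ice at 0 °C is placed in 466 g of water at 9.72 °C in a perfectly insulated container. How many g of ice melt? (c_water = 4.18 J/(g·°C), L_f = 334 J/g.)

Heat available from the water dropping to 0 °C: 466×4.18×9.72 = 18933 J.
To melt every bit of ice: 168×334 = 56112 J.
Since 18933 < 56112 J, not all the ice melts; equilibrium is at 0 °C.
m_melted×334 = 18933  ⇒  m_melted ≈ 56.69 g.

m_melted ≈ 56.7 g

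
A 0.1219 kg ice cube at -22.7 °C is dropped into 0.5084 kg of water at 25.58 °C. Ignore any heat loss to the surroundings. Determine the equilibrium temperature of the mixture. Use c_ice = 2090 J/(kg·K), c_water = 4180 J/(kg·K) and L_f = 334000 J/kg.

Net heat exchanged in the isolated system is zero:
warm ice to 0 °C: 0.1219·2090·(0 − (-22.7)) = 5783.3; melt ice: 0.1219·334000 = 40715; warm the meltwater: 509.54 T; water cools: 0.5084·4180·(T − 25.58) = 2125.1(T − 25.58)
2634.7 T = 54360 − 46498 = 7862.5
T ≈ 2.98 °C (positive, so assuming full melt was valid).

T_f ≈ 3.0 °C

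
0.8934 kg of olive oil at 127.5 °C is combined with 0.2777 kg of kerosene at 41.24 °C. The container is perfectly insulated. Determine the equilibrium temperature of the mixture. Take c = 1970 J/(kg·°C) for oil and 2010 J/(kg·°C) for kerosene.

T_f ≈ 106.7 °C

Net heat exchanged in the isolated system is zero:
0.8934*1970*(T − 127.5) + 0.2777*2010*(T − 41.24) = 0
1760(T − 127.5) + 558.18(T − 41.24) = 0
(1760 + 558.18) T = 1760*127.5 + 558.18*41.24
T ≈ 106.73 °C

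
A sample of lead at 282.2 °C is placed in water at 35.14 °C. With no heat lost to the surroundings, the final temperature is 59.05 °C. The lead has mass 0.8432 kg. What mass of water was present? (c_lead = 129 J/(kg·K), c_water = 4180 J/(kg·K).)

m ≈ 0.243 kg

Heat gained plus heat lost sum to zero:
0.8432×129×(59.05 − 282.2) + m×4180×(59.05 − 35.14) = 0
99944 m = 24273
m = 24273/99944 ≈ 0.2429 kg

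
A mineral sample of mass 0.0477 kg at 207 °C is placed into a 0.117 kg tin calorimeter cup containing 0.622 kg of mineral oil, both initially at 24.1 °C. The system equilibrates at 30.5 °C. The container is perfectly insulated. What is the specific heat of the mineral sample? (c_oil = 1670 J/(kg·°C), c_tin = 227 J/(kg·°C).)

c ≈ 810 J/(kg·°C)

Let T be the final temperature. ΣQ_i = 0:
0.0477×c×(30.5 − 207) + 0.622×1670×(30.5 − 24.1) + 0.117×227×(30.5 − 24.1) = 0
-8.419 c = -6817.9
c = -6817.9/-8.419 ≈ 809.8 J/(kg·°C)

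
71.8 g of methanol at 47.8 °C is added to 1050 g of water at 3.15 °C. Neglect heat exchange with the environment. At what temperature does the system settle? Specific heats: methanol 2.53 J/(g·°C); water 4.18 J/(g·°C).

T_f ≈ 4.9 °C

T_f is the heat-capacity-weighted average of the initial temperatures:
T_f = (181.65×47.8 + 4389×3.15) / (181.65 + 4389)
    = 22508 / 4570.7 ≈ 4.92 °C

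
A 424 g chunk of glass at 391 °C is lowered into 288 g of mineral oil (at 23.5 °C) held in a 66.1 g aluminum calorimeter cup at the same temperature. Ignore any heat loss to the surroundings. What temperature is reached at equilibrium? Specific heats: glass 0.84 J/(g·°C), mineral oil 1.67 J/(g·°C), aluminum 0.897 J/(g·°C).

T_f ≈ 169.5 °C

Let T be the final temperature. ΣQ_i = 0:
424*0.84*(T − 391) + 288*1.67*(T − 23.5) + 66.1*0.897*(T − 23.5) = 0
356.16(T − 391) + 480.96(T − 23.5) + 59.29(T − 23.5) = 0
(356.16 + 480.96 + 59.29) T = 356.16*391 + 480.96*23.5 + 59.29*23.5
T = 151954 / 896.41 = 170 °C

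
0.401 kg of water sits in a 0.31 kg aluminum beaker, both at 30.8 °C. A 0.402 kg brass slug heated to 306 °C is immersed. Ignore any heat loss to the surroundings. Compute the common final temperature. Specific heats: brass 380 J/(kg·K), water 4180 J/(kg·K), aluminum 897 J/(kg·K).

Energy conservation, ΣQ = 0:
0.402*380*(T − 306) + 0.401*4180*(T − 30.8) + 0.31*897*(T − 30.8) = 0
(152.76 + 1676.2 + 278.07) T = 152.76*306 + 1676.2*30.8 + 278.07*30.8
T ≈ 50.75 °C

T_f ≈ 50.8 °C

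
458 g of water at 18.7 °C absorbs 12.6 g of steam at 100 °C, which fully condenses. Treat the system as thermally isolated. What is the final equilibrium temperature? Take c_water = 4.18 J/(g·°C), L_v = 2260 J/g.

Heat gained plus heat lost sum to zero:
steam→water at 100 °C releases m L_v = 12.6·2260 = 28476
  condensed water 100 °C→T: 52.67(T − 100)
  original water: 1914.4(T − 18.7)
1967.1 T = 28476 + 5266.8 + 35800 = 69543
T ≈ 35.35 °C (< 100 °C, so full condensation is consistent).

T_f ≈ 35.4 °C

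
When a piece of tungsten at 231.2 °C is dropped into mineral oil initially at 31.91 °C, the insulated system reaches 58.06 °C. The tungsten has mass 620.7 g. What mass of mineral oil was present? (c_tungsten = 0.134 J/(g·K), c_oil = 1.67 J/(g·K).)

Let T be the final temperature. ΣQ_i = 0:
620.7×0.134×(58.06 − 231.2) + m×1.67×(58.06 − 31.91) = 0
43.67 m = 14401
m = 14401/43.67 ≈ 329.8 g

m ≈ 330 g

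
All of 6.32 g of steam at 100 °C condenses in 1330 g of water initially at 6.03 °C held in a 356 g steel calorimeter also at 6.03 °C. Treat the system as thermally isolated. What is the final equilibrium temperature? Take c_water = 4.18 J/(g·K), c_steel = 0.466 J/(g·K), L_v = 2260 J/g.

Energy balance with sensible and latent terms:
condense steam: −6.32·2260 = −14283; condensed water 100 °C→T: 26.42(T − 100); original water: 5559.4(T − 6.03); steel cup: 356·0.466·(T − 6.03) = 165.9(T − 6.03)
5751.7 T = 14283 + 2641.8 + 34524 = 51448
T ≈ 8.94 °C, under the boiling point, so the assumption holds.

T_f ≈ 8.9 °C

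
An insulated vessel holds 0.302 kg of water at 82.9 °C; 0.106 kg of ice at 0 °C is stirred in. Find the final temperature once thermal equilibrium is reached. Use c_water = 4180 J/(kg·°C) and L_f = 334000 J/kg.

Heat gained plus heat lost sum to zero:
fusion: m_ice L_f = 0.106·334000 = 35404; warm the meltwater: 443.08 T; water: 1262.4(T − 82.9)
1705.4 T = 104650 − 35404 = 69246
T ≈ 40.60 °C (positive, so assuming full melt was valid).

T_f ≈ 40.6 °C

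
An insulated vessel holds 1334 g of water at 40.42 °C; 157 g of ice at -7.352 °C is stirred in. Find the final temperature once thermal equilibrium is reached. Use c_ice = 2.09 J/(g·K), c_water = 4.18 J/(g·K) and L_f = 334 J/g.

Taking heat into each body as positive, Σ m c ΔT = 0:
ice -7.352→0 °C: 157·2.09·7.352 = 2412.4
  melt ice: 157·334 = 52438
  meltwater 0→T: 157·4.18·T = 656.26 T
  water cools: 1334·4.18·(T − 40.42) = 5576.1(T − 40.42)
6232.4 T = 225387 − 54850 = 170536
T ≈ 27.36 °C. Since T > 0 °C, the all-ice-melts assumption holds.

T_f ≈ 27.4 °C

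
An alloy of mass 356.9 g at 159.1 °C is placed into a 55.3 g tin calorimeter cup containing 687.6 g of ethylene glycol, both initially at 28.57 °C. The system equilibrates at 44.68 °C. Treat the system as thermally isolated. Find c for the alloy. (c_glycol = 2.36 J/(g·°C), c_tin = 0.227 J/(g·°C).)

Net heat exchanged in the isolated system is zero:
356.9×c×(44.68 − 159.1) + 687.6×2.36×(44.68 − 28.57) + 55.3×0.227×(44.68 − 28.57) = 0
-40836 c = -26345
c = -26345/-40836 ≈ 0.6451 J/(g·°C)

c ≈ 0.645 J/(g·°C)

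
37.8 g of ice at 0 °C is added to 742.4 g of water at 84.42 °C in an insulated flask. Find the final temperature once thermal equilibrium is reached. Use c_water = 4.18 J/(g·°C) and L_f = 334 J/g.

T_f ≈ 76.5 °C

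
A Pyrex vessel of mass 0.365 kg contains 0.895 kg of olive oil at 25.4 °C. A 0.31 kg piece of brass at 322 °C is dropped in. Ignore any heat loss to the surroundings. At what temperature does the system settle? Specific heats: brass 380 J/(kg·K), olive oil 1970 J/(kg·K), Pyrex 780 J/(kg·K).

Energy conservation, ΣQ = 0:
0.31·380·(T − 322) + 0.895·1970·(T − 25.4) + 0.365·780·(T − 25.4) = 0
(117.8 + 1763.2 + 284.7) T = 117.8·322 + 1763.2·25.4 + 284.7·25.4
T = 89947/2165.7 ≈ 41.53 °C

T_f ≈ 41.5 °C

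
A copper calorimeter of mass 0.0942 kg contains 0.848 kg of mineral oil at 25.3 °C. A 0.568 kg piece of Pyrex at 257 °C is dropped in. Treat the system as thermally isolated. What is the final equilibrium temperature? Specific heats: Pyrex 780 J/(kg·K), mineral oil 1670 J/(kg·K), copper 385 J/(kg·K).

T_f ≈ 79.5 °C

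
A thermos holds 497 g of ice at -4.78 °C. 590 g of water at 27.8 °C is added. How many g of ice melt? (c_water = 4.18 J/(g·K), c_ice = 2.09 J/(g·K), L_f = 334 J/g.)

m_melted ≈ 190 g

Heat available from the water dropping to 0 °C: 590×4.18×27.8 = 68560 J.
Of that, 497×2.09×4.78 = 4965.1 J goes to bring the ice to 0 °C, leaving 63595 J.
To melt every bit of ice: 497×334 = 165998 J.
Since 63595 < 165998 J, not all the ice melts; equilibrium is at 0 °C.
m_melted×334 = 63595  ⇒  m_melted ≈ 190.4 g.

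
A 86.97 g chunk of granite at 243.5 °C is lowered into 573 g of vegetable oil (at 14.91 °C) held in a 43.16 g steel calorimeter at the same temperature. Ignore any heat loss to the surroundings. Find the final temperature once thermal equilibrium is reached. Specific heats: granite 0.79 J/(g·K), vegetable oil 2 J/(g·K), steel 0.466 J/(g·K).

Energy conservation, ΣQ = 0:
86.97×0.79×(T − 243.5) + 573×2×(T − 14.91) + 43.16×0.466×(T − 14.91) = 0
(68.71 + 1146 + 20.11) T = 68.71×243.5 + 1146×14.91 + 20.11×14.91
T ≈ 27.63 °C

T_f ≈ 27.6 °C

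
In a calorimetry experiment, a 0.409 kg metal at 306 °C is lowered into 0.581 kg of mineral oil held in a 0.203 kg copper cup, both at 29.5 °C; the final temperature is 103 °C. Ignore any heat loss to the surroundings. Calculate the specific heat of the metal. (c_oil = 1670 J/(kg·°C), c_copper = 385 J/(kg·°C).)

Energy conservation, ΣQ = 0:
0.409·c·(103 − 306) + 0.581·1670·(103 − 29.5) + 0.203·385·(103 − 29.5) = 0
-83.03 c = -77059
c = -77059/-83.03 ≈ 928.1 J/(kg·°C)

c ≈ 928 J/(kg·°C)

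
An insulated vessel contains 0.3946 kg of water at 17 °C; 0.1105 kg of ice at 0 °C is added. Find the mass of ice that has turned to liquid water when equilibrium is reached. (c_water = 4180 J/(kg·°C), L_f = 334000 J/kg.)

m_melted ≈ 0.084 kg

Water can give up m c ΔT = 0.3946·4180·17 = 28040 J before reaching 0 °C.
To melt every bit of ice: 0.1105·334000 = 36907 J.
That's not enough to melt it all — equilibrium is at 0 °C with ice remaining.
Mass melted = 28040/334000 ≈ 0.08395 kg.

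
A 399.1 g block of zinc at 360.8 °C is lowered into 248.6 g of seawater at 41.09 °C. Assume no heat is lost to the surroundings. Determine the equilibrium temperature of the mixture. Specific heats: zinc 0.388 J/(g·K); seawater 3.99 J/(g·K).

T_f ≈ 84.3 °C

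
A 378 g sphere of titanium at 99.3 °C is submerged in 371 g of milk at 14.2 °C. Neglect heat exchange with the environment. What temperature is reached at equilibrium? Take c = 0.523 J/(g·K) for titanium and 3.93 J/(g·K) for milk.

T_f ≈ 24.4 °C

Set heat shed by the hot body equal to heat absorbed by the cold body:
378·0.523·(99.3 − T) = 371·3.93·(T − 14.2)
197.69(99.3 − T) = 1458(T − 14.2)
1655.7 T = 40335  ⇒  T ≈ 24.36 °C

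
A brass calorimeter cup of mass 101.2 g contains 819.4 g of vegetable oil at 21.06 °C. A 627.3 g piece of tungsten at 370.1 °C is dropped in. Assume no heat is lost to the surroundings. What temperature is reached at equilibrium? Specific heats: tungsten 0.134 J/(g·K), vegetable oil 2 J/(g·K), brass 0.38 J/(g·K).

T_f ≈ 37.7 °C

With ΣQ=0 the equilibrium temperature is the m·c-weighted mean:
T_f = (84.06*370.1 + 1638.8*21.06 + 38.46*21.06) / (84.06 + 1638.8 + 38.46)
    = 66433 / 1761.3 ≈ 37.72 °C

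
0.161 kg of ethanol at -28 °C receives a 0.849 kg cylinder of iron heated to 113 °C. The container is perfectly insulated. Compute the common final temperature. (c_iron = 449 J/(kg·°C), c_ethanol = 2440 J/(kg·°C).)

T_f ≈ 41.4 °C

Conservation of energy gives ΣQ = 0:
0.849×449×(T − 113) + 0.161×2440×(T − (-28)) = 0
381.2(T − 113) + 392.84(T − (-28)) = 0
(381.2 + 392.84) T = 381.2×113 + 392.84×(-28)
T ≈ 41.44 °C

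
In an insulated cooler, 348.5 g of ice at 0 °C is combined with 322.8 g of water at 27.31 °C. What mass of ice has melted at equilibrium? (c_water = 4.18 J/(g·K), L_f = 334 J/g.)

m_melted ≈ 110 g

Heat available from the water dropping to 0 °C: 322.8·4.18·27.31 = 36849 J.
Fully melting the ice requires m_ice L_f = 348.5·334 = 116399 J.
That's not enough to melt it all — equilibrium is at 0 °C with ice remaining.
m_melt = 36849 / L_f = 110.3 g.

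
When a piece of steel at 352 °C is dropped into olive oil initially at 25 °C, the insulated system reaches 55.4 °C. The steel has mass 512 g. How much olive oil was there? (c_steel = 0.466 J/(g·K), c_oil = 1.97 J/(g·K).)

|Q_steel| = |Q_oil|:
512×0.466×(352 − 55.4) = m×1.97×(55.4 − 25)
59.89 m = 70766  ⇒  m ≈ 1182 g

m ≈ 1180 g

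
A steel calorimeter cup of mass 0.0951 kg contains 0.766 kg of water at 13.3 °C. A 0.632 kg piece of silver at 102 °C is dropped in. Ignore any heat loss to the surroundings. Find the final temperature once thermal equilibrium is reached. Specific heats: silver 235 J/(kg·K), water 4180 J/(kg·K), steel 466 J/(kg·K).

With ΣQ=0 the equilibrium temperature is the m·c-weighted mean:
T_f = (148.52×102 + 3201.9×13.3 + 44.32×13.3) / (148.52 + 3201.9 + 44.32)
    = 58323 / 3394.7 ≈ 17.18 °C

T_f ≈ 17.2 °C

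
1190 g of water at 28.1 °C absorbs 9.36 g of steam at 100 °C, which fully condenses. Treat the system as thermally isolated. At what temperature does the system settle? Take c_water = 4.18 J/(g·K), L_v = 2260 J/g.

T_f ≈ 32.9 °C

Taking heat into each body as positive, Σ m c ΔT = 0:
latent heat released on condensation: 9.36×2260 = 21154; condensed water 100 °C→T: 39.12(T − 100); water warms: 1190×4.18×(T − 28.1) = 4974.2(T − 28.1)
5013.3 T = 21154 + 3912.5 + 139775 = 164841
T ≈ 32.88 °C, under the boiling point, so the assumption holds.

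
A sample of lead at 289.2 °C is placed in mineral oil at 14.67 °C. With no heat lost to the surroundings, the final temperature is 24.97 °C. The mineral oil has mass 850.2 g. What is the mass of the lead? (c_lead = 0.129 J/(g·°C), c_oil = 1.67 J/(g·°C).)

m ≈ 429 g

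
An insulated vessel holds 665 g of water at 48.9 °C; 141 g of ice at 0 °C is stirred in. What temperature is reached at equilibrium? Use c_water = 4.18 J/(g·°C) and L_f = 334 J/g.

Heat gained plus heat lost sum to zero:
melt ice: 141×334 = 47094
  warm the meltwater: 589.38 T
  water cools: 665×4.18×(T − 48.9) = 2779.7(T − 48.9)
3369.1 T = 135927 − 47094 = 88833
T ≈ 26.37 °C — above 0 °C, consistent with complete melting.

T_f ≈ 26.4 °C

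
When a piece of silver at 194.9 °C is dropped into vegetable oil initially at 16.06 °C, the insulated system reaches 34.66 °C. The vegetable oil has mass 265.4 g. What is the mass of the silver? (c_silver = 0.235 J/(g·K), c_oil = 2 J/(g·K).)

|Q_silver| = |Q_oil|:
m×0.235×(194.9 − 34.66) = 265.4×2×(34.66 − 16.06)
37.66 m = 9872.9  ⇒  m ≈ 262.2 g

m ≈ 262 g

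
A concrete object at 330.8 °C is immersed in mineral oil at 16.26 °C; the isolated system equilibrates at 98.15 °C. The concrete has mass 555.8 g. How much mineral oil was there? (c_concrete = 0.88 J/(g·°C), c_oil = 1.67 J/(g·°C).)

Heat lost by the concrete = heat gained by the oil:
555.8×0.88×(330.8 − 98.15) = m×1.67×(98.15 − 16.26)
136.76 m = 113790  ⇒  m ≈ 832.1 g

m ≈ 832 g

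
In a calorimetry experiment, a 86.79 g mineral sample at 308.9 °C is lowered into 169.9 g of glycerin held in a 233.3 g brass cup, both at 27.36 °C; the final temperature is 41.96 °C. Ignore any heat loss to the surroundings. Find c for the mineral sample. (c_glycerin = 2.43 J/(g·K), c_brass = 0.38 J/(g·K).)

c ≈ 0.316 J/(g·K)

Heat gained plus heat lost sum to zero:
86.79·c·(41.96 − 308.9) + 169.9·2.43·(41.96 − 27.36) + 233.3·0.38·(41.96 − 27.36) = 0
-23168 c = -7322.1
c = -7322.1/-23168 ≈ 0.316 J/(g·K)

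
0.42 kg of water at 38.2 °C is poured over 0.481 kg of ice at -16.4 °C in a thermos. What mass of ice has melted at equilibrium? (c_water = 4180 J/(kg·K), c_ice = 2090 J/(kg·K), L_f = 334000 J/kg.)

Heat available from the water dropping to 0 °C: 0.42×4180×38.2 = 67064 J.
Of that, 0.481×2090×16.4 = 16487 J goes to bring the ice to 0 °C, leaving 50577 J.
To melt every bit of ice: 0.481×334000 = 160654 J.
Since 50577 < 160654 J, not all the ice melts; equilibrium is at 0 °C.
m_melted×334000 = 50577  ⇒  m_melted ≈ 0.1514 kg.

m_melted ≈ 0.151 kg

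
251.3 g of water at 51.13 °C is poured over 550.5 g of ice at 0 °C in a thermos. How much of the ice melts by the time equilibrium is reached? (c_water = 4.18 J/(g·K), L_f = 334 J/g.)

m_melted ≈ 161 g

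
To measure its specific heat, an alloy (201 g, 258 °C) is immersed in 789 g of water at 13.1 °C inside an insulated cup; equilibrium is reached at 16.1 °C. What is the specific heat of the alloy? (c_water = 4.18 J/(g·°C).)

Heat lost by the alloy = heat gained by the water:
201·c·(258 − 16.1) = 789·4.18·(16.1 − 13.1)
48622 c = 9894.1  ⇒  c ≈ 0.2035 J/(g·°C)

c ≈ 0.203 J/(g·°C)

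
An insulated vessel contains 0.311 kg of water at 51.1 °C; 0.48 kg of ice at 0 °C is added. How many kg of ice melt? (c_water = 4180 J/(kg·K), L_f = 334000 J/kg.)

m_melted ≈ 0.199 kg

Cooling the water to 0 °C releases 0.311·4180·51.1 = 66429 J.
To melt every bit of ice: 0.48·334000 = 160320 J.
66429 J < 160320 J, so only part of the ice melts and the system sits at 0 °C.
Mass melted = 66429/334000 ≈ 0.1989 kg.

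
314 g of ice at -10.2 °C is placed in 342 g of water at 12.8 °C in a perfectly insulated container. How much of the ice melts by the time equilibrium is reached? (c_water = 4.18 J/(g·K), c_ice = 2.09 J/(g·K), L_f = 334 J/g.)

m_melted ≈ 34.7 g

Heat available from the water dropping to 0 °C: 342·4.18·12.8 = 18298 J.
Of that, 314·2.09·10.2 = 6693.9 J goes to bring the ice to 0 °C, leaving 11605 J.
Melting all 314 g of ice would need 314·334 = 104876 J.
Since 11605 < 104876 J, not all the ice melts; equilibrium is at 0 °C.
Mass melted = 11605/334 ≈ 34.74 g.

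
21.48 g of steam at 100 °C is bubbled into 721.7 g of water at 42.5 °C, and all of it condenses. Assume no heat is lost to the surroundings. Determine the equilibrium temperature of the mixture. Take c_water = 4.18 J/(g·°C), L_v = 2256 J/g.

T_f ≈ 59.8 °C

Let T be the final temperature. ΣQ_i = 0:
condense steam: −21.48·2256 = −48459; condensed water 100 °C→T: 89.79(T − 100); original water: 3016.7(T − 42.5)
3106.5 T = 48459 + 8978.6 + 128210 = 185648
T ≈ 59.76 °C — below 100 °C, confirming all the steam condensed.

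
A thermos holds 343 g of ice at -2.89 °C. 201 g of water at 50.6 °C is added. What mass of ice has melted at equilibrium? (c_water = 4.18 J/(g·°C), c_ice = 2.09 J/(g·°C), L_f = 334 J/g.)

m_melted ≈ 121 g

Cooling the water to 0 °C releases 201·4.18·50.6 = 42513 J.
Warming the ice to 0 °C takes 343·2.09·2.89 = 2071.8 J, leaving 40441 J for melting.
Fully melting the ice requires m_ice L_f = 343·334 = 114562 J.
40441 J < 114562 J, so only part of the ice melts and the system sits at 0 °C.
m_melted·334 = 40441  ⇒  m_melted ≈ 121.1 g.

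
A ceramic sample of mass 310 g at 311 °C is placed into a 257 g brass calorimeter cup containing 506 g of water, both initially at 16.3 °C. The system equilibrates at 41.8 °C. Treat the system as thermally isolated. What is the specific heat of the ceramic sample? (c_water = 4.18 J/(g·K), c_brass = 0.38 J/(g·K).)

c ≈ 0.676 J/(g·K)

Energy conservation, ΣQ = 0:
310×c×(41.8 − 311) + 506×4.18×(41.8 − 16.3) + 257×0.38×(41.8 − 16.3) = 0
-83452 c = -56425
c = -56425/-83452 ≈ 0.6761 J/(g·K)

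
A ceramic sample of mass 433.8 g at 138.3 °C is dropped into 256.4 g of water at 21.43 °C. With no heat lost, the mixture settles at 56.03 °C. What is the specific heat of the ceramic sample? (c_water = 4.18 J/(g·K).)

c ≈ 1.04 J/(g·K)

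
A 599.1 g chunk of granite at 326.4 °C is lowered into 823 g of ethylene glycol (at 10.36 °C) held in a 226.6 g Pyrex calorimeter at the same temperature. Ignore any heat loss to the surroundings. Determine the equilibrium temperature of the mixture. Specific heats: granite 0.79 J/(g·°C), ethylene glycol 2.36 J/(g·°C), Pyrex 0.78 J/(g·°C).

Setting the total heat transfer to zero:
599.1·0.79·(T − 326.4) + 823·2.36·(T − 10.36) + 226.6·0.78·(T − 10.36) = 0
2592.3 T = 176435
T = 176435 / 2592.3 = 68.1 °C

T_f ≈ 68.1 °C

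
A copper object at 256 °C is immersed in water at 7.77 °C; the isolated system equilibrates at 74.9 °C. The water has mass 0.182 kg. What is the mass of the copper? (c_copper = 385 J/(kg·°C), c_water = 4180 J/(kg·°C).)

Setting the total heat transfer to zero:
m·385·(74.9 − 256) + 0.182·4180·(74.9 − 7.77) = 0
-69724 m = -51070
m = -51070/-69724 ≈ 0.7325 kg

m ≈ 0.732 kg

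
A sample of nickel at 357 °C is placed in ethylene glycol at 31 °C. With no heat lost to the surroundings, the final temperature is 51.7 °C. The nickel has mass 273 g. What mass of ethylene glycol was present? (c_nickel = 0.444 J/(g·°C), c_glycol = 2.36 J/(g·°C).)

m ≈ 758 g

|Q_nickel| = |Q_glycol|:
273·0.444·(357 − 51.7) = m·2.36·(51.7 − 31)
48.85 m = 37006  ⇒  m ≈ 757.5 g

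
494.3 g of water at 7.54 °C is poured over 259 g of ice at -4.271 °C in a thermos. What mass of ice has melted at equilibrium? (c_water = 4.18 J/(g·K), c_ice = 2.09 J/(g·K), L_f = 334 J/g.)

m_melted ≈ 39.7 g

Cooling the water to 0 °C releases 494.3×4.18×7.54 = 15579 J.
Warming the ice to 0 °C takes 259×2.09×4.271 = 2311.9 J, leaving 13267 J for melting.
Fully melting the ice requires m_ice L_f = 259×334 = 86506 J.
Since 13267 < 86506 J, not all the ice melts; equilibrium is at 0 °C.
m_melt = 13267 / L_f = 39.72 g.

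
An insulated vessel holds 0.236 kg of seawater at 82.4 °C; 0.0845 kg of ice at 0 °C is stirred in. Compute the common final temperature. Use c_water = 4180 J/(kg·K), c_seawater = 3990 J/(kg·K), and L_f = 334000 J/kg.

T_f ≈ 38.1 °C

Energy conservation, ΣQ = 0:
fusion: m_ice L_f = 0.0845×334000 = 28223; warm the meltwater: 353.21 T; seawater: 941.64(T − 82.4)
1294.8 T = 77591 − 28223 = 49368
T ≈ 38.13 °C — above 0 °C, consistent with complete melting.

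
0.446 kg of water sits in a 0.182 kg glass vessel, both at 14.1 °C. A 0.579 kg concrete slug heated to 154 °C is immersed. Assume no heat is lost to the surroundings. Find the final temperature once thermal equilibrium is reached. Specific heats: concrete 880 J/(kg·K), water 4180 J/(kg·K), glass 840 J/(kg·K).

Conservation of energy gives ΣQ = 0:
0.579*880*(T − 154) + 0.446*4180*(T − 14.1) + 0.182*840*(T − 14.1) = 0
509.52(T − 154) + 1864.3(T − 14.1) + 152.88(T − 14.1) = 0
(509.52 + 1864.3 + 152.88) T = 509.52*154 + 1864.3*14.1 + 152.88*14.1
T ≈ 42.31 °C

T_f ≈ 42.3 °C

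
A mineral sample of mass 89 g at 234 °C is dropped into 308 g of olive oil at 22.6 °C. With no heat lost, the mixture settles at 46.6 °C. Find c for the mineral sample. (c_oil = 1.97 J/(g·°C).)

Energy conservation, ΣQ = 0:
89×c×(46.6 − 234) + 308×1.97×(46.6 − 22.6) = 0
-16679 c = -14562
c = -14562/-16679 ≈ 0.8731 J/(g·°C)

c ≈ 0.873 J/(g·°C)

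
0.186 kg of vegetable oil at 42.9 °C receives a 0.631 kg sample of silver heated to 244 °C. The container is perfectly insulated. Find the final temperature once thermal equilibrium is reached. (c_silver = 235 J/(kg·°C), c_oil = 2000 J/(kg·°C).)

T_f ≈ 100.2 °C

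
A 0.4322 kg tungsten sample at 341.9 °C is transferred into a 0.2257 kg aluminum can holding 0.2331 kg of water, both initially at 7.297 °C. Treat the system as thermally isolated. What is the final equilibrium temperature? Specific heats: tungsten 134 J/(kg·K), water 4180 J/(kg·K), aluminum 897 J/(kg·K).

Taking heat into each body as positive, Σ m c ΔT = 0:
0.4322×134×(T − 341.9) + 0.2331×4180×(T − 7.297) + 0.2257×897×(T − 7.297) = 0
57.91(T − 341.9) + 974.36(T − 7.297) + 202.45(T − 7.297) = 0
1234.7 T = 28388
T = 28388/1234.7 ≈ 22.99 °C

T_f ≈ 23.0 °C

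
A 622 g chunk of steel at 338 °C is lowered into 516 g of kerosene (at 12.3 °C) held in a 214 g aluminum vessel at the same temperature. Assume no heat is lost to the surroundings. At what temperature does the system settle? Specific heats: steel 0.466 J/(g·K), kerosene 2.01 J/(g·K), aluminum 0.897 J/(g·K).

Conservation of energy gives ΣQ = 0:
622×0.466×(T − 338) + 516×2.01×(T − 12.3) + 214×0.897×(T − 12.3) = 0
289.85(T − 338) + 1037.2(T − 12.3) + 191.96(T − 12.3) = 0
1519 T = 113088
T = 113088 / 1519 = 74.5 °C

T_f ≈ 74.5 °C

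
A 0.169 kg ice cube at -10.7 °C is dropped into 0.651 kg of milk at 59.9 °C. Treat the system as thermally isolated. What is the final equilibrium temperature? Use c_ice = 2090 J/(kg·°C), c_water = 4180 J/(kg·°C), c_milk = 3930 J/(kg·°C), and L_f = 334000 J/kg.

T_f ≈ 28.5 °C

Net heat exchanged in the isolated system is zero:
warm ice to 0 °C: 0.169·2090·(0 − (-10.7)) = 3779.3; fusion: m_ice L_f = 0.169·334000 = 56446; meltwater 0→T: 0.169·4180·T = 706.42 T; milk cools: 0.651·3930·(T − 59.9) = 2558.4(T − 59.9)
3264.9 T = 153250 − 60225 = 93025
T ≈ 28.49 °C. Since T > 0 °C, the all-ice-melts assumption holds.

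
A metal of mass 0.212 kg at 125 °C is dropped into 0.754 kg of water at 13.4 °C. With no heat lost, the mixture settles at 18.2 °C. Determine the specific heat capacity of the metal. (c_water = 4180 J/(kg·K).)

Let T be the final temperature. ΣQ_i = 0:
0.212·c·(18.2 − 125) + 0.754·4180·(18.2 − 13.4) = 0
-22.64 c = -15128
c = -15128/-22.64 ≈ 668.2 J/(kg·K)

c ≈ 668 J/(kg·K)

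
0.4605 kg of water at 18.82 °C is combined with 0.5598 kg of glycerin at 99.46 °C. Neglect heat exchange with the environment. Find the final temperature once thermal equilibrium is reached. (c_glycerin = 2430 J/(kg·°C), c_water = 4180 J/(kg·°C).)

Let T be the final temperature. ΣQ_i = 0:
0.5598·2430·(T − 99.46) + 0.4605·4180·(T − 18.82) = 0
1360.3(T − 99.46) + 1924.9(T − 18.82) = 0
(1360.3 + 1924.9) T = 1360.3·99.46 + 1924.9·18.82
T ≈ 52.21 °C

T_f ≈ 52.2 °C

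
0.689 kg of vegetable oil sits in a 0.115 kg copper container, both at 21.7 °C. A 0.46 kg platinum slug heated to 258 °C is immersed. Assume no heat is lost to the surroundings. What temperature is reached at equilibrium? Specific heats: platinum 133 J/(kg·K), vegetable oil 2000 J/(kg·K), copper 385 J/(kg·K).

Energy conservation, ΣQ = 0:
0.46*133*(T − 258) + 0.689*2000*(T − 21.7) + 0.115*385*(T − 21.7) = 0
61.18(T − 258) + 1378(T − 21.7) + 44.27(T − 21.7) = 0
(61.18 + 1378 + 44.27) T = 61.18*258 + 1378*21.7 + 44.27*21.7
T = 46648/1483.5 ≈ 31.45 °C

T_f ≈ 31.4 °C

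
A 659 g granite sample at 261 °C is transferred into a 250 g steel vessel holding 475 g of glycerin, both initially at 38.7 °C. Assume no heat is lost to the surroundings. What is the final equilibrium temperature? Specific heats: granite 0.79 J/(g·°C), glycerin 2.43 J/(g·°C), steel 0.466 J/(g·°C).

Setting the total heat transfer to zero:
659×0.79×(T − 261) + 475×2.43×(T − 38.7) + 250×0.466×(T − 38.7) = 0
520.61(T − 261) + 1154.2(T − 38.7) + 116.5(T − 38.7) = 0
1791.4 T = 185057
T = 185057 / 1791.4 = 103 °C

T_f ≈ 103.3 °C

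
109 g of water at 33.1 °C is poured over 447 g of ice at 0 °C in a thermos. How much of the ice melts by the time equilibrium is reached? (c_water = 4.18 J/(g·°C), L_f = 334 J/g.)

Cooling the water to 0 °C releases 109×4.18×33.1 = 15081 J.
Melting all 447 g of ice would need 447×334 = 149298 J.
15081 J < 149298 J, so only part of the ice melts and the system sits at 0 °C.
m_melt = 15081 / L_f = 45.15 g.

m_melted ≈ 45.2 g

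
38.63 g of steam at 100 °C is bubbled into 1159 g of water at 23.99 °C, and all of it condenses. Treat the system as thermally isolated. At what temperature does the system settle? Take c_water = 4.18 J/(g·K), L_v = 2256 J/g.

T_f ≈ 43.9 °C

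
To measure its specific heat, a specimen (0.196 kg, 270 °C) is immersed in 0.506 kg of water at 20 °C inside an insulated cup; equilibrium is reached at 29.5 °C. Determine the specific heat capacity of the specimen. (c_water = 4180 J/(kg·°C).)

Heat lost by the specimen = heat gained by the water:
0.196×c×(270 − 29.5) = 0.506×4180×(29.5 − 20)
47.14 c = 20093  ⇒  c ≈ 426.3 J/(kg·°C)

c ≈ 426 J/(kg·°C)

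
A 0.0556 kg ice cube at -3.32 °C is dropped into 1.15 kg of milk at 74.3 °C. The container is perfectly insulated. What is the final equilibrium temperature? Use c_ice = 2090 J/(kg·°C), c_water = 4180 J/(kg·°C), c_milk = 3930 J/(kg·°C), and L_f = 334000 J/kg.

Heat gained plus heat lost sum to zero:
warm ice to 0 °C: 0.0556·2090·(0 − (-3.32)) = 385.8; fusion: m_ice L_f = 0.0556·334000 = 18570; warm the meltwater: 232.41 T; milk: 4519.5(T − 74.3)
4751.9 T = 335799 − 18956 = 316843
T ≈ 66.68 °C. Since T > 0 °C, the all-ice-melts assumption holds.

T_f ≈ 66.7 °C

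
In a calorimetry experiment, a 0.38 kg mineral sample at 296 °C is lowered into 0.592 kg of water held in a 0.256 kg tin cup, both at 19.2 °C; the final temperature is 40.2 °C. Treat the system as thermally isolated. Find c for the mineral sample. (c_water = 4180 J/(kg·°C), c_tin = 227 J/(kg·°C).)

c ≈ 547 J/(kg·°C)

Taking heat into each body as positive, Σ m c ΔT = 0:
0.38×c×(40.2 − 296) + 0.592×4180×(40.2 − 19.2) + 0.256×227×(40.2 − 19.2) = 0
-97.2 c = -53186
c = -53186/-97.2 ≈ 547.2 J/(kg·°C)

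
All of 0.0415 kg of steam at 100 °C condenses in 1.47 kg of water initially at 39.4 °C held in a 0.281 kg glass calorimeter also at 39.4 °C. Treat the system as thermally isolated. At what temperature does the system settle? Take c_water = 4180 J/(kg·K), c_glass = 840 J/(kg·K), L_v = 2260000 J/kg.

T_f ≈ 55.3 °C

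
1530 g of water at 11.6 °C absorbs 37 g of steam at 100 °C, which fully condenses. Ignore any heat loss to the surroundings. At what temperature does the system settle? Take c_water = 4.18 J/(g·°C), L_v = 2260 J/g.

T_f ≈ 26.5 °C

Taking heat into each body as positive, Σ m c ΔT = 0:
condense steam: −37·2260 = −83620; condensed water 100 °C→T: 154.66(T − 100); original water: 6395.4(T − 11.6)
6550.1 T = 83620 + 15466 + 74187 = 173273
T ≈ 26.45 °C, under the boiling point, so the assumption holds.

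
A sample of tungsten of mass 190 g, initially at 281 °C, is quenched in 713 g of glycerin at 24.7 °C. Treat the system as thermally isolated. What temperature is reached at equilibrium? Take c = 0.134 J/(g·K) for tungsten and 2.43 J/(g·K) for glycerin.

T_f ≈ 28.4 °C

T_f = Σ m_i c_i T_i / Σ m_i c_i:
T_f = (25.46·281 + 1732.6·24.7) / (25.46 + 1732.6)
    = 49949 / 1758.1 ≈ 28.41 °C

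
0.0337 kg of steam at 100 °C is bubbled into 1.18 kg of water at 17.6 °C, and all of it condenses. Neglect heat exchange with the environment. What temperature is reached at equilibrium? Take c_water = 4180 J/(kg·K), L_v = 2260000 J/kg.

T_f ≈ 34.9 °C

Energy conservation, ΣQ = 0:
latent heat released on condensation: 0.0337×2260000 = 76162; condensed water 100 °C→T: 140.87(T − 100); water warms: 1.18×4180×(T − 17.6) = 4932.4(T − 17.6)
5073.3 T = 76162 + 14087 + 86810 = 177059
T ≈ 34.90 °C, under the boiling point, so the assumption holds.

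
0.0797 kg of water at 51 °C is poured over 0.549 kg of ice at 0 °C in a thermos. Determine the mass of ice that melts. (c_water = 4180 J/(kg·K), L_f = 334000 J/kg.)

m_melted ≈ 0.0509 kg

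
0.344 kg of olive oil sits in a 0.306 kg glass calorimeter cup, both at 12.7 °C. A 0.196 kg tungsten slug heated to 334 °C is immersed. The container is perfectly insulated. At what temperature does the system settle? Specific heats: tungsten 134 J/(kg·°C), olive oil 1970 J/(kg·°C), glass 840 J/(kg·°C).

T_f ≈ 21.5 °C

T_f is the heat-capacity-weighted average of the initial temperatures:
T_f = (26.26×334 + 677.68×12.7 + 257.04×12.7) / (26.26 + 677.68 + 257.04)
    = 20643 / 960.98 ≈ 21.48 °C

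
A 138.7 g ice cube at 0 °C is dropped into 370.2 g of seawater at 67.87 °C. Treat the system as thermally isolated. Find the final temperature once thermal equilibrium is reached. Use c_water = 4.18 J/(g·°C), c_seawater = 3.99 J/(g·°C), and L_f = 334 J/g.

Net heat exchanged in the isolated system is zero:
fusion: m_ice L_f = 138.7×334 = 46326
  meltwater 0→T: 138.7×4.18×T = 579.77 T
  seawater: 1477.1(T − 67.87)
2056.9 T = 100251 − 46326 = 53925
T ≈ 26.22 °C. Since T > 0 °C, the all-ice-melts assumption holds.

T_f ≈ 26.2 °C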